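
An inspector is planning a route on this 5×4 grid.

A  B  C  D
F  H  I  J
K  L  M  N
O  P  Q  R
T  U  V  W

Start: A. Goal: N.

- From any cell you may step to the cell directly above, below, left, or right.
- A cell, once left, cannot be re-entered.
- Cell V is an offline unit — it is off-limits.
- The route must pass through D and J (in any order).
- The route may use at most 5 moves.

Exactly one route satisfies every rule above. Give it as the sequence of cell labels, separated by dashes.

The 5-move cap with required stops at D, J leaves no slack for detours.
Route from A: 3× right (reaching D), 2× down (reaching N) — 5 moves in all.
Check: all required cells visited; 5 ≤ 5 moves.

A - B - C - D - J - N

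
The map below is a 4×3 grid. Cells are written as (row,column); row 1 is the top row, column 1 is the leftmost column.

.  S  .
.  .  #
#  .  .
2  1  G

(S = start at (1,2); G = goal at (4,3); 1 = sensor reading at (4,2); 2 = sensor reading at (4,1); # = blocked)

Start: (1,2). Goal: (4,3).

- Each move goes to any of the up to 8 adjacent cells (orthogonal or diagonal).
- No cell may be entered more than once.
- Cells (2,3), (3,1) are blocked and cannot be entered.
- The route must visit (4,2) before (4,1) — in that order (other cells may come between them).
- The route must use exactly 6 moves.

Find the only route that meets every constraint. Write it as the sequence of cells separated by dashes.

The waypoints must appear in the order (4,2), (4,1), with no cell reused.
Route from (1,2): down to (2,2), down-right to (3,3), down-left to (4,2), left to (4,1), up-right to (3,2), down-right to (4,3) — 6 moves in all.
Check: order respected (1 at step 3, 2 at step 4); 6 moves as required.

(1,2) - (2,2) - (3,3) - (4,2) - (4,1) - (3,2) - (4,3)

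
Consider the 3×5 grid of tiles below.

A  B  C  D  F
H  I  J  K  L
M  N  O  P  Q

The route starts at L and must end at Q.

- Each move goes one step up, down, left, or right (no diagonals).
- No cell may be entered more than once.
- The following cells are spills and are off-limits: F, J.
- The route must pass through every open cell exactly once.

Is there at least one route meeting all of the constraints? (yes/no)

no

Colour the cells like a checkerboard: each orthogonal step flips colour, so a Hamiltonian route alternates colours. Here there are 7 cells of one colour and 6 of the other, with start on the opposite colour to the goal — the counts and endpoints can't be arranged into an alternating sequence of length 13, so no Hamiltonian route exists.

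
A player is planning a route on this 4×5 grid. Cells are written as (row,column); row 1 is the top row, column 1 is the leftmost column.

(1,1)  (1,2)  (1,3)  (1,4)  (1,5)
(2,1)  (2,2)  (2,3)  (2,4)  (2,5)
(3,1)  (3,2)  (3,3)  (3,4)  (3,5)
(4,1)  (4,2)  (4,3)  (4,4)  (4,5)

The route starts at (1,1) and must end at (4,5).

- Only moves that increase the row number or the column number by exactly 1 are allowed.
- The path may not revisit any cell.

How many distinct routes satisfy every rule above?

35

A right/down-only route from (1,1) to (4,5) makes exactly 3 down-moves and 4 right-moves in some order.
With no other constraints that would be C(7,3) = 35 routes.
That gives 35 routes.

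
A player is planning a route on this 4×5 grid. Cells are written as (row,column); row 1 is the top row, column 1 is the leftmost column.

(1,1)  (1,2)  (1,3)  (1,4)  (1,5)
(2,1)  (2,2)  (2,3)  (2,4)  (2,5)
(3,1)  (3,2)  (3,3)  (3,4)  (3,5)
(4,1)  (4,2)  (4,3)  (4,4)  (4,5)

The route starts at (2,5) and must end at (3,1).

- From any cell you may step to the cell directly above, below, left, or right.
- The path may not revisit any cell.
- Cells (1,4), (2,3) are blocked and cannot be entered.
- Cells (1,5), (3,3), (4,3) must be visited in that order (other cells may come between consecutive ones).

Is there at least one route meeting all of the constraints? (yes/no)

(1,5) must be visited but has only one open neighbour ((2,5)), and it is neither the start nor the goal — the route would have to enter and leave through (2,5), re-entering it.

no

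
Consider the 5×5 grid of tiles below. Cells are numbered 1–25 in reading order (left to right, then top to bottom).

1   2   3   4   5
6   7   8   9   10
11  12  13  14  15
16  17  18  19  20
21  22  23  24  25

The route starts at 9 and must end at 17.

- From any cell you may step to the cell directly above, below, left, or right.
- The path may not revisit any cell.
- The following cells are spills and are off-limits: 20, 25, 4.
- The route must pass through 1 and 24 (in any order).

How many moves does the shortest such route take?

Any route passes through 1 and 24 in some order between 9 and 17. Summing Manhattan distances along each leg and taking the cheapest ordering (9 → 24 → 1 → 17) gives a lower bound of 3 + 7 + 4 = 14 moves.
A route of 14 moves achieves this: 9 → 14 → 19 → 24 → 23 → 18 → 13 → 8 → 3 → 2 → 1 → 6 → 11 → 16 → 17.
Since 14 matches the lower bound, it is optimal.

14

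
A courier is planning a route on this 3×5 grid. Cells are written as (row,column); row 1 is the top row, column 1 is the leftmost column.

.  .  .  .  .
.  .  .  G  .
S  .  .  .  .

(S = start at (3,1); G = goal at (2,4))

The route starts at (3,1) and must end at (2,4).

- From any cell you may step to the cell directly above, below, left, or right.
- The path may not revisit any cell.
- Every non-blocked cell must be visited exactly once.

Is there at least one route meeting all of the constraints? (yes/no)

One route that works: (3,1) → (2,1) → (1,1) → (1,2) → (2,2) → (3,2) → (3,3) → (2,3) → (1,3) → (1,4) → (1,5) → (2,5) → (3,5) → (3,4) → (2,4).

yes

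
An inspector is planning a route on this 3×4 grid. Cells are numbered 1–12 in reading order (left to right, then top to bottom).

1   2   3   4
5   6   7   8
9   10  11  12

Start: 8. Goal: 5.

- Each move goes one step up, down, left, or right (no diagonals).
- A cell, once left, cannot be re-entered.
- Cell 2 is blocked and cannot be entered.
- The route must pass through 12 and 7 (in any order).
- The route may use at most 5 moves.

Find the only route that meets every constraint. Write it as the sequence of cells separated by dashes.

The 5-move cap with required stops at 12, 7 leaves no slack for detours.
Route from 8: down 1 to 12, left 1 to 11, up 1 to 7, left 2 to 5 — 5 moves in all.
Check: all required cells visited; 5 ≤ 5 moves.

8 - 12 - 11 - 7 - 6 - 5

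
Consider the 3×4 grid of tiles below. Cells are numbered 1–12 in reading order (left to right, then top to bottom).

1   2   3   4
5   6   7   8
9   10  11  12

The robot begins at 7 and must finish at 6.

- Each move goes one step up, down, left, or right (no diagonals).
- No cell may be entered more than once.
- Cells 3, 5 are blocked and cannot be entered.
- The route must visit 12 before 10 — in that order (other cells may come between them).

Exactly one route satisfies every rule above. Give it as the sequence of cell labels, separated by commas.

7, 8, 12, 11, 10, 6

The waypoints must appear in the order 12, 10, with no cell reused.
Route from 7: right 1 to 8, down 1 to 12, left 2 to 10, up 1 to 6 — 5 moves in all.
Check: order respected (12 at step 2, 10 at step 4).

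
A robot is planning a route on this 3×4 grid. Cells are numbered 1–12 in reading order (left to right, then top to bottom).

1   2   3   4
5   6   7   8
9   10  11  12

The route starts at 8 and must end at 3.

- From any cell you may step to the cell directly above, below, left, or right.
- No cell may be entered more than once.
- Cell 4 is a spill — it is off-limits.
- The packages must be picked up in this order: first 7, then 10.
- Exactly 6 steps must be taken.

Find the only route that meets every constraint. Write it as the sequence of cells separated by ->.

8 -> 7 -> 11 -> 10 -> 6 -> 2 -> 3

The waypoints must appear in the order 7, 10, with no cell reused.
Route from 8: left 1 to 7, down 1 to 11, left 1 to 10, up 2 to 2, right 1 to 3 — 6 moves in all.
Check: order respected (7 at step 1, 10 at step 3); 6 moves as required.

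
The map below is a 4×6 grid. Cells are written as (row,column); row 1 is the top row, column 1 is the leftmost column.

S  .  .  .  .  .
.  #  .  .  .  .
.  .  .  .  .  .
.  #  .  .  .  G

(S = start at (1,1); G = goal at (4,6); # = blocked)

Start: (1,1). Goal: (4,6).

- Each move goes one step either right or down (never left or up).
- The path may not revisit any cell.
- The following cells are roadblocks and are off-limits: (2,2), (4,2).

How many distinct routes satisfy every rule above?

A right/down-only route from (1,1) to (4,6) makes exactly 3 down-moves and 5 right-moves in some order.
With no other constraints that would be C(8,3) = 56 routes.
Subtract routes through each blocked cell (inclusion–exclusion for overlaps): − through (2,2): 30 − through (4,2): 4 + through (2,2)&(4,2): 2 → 24.
That gives 24 routes.

24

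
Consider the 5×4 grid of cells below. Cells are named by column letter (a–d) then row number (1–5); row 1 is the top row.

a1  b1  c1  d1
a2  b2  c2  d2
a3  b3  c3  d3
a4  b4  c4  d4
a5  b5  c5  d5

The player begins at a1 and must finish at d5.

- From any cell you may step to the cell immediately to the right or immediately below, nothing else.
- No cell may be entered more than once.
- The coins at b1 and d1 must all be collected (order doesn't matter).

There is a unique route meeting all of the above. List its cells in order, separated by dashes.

a1 - b1 - c1 - d1 - d2 - d3 - d4 - d5

Moves only go right or down, so the column and row indices never decrease.
Route from a1: right 3 to d1, down 4 to d5 — 7 moves in all.
Check: all required cells visited.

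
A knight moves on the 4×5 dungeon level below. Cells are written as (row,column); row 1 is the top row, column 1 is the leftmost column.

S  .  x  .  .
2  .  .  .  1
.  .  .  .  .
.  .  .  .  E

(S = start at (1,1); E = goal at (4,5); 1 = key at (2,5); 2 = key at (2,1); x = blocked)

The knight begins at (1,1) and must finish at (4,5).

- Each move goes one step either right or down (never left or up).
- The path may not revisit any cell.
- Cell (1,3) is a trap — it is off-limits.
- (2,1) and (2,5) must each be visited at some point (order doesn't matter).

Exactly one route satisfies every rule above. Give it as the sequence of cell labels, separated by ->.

(1,1) -> (2,1) -> (2,2) -> (2,3) -> (2,4) -> (2,5) -> (3,5) -> (4,5)

Moves only go right or down, so the column and row indices never decrease.
Route from (1,1): down to (2,1), 4× right (reaching (2,5)), 2× down (reaching (4,5)) — 7 moves in all.
Check: all required cells visited.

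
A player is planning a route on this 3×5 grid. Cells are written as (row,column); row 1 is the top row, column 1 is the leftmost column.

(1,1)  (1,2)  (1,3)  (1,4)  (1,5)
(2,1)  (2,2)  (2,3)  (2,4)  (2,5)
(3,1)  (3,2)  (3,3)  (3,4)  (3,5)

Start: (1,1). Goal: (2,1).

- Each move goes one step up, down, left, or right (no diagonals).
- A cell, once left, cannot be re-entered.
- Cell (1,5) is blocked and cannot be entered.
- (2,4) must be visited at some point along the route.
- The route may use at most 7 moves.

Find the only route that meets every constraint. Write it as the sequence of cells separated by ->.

(1,1) -> (1,2) -> (1,3) -> (1,4) -> (2,4) -> (2,3) -> (2,2) -> (2,1)

The budget equals the shortest possible length, so every move has to be on a shortest route through the required cells.
Route from (1,1): right 3 to (1,4), down 1 to (2,4), left 3 to (2,1) — 7 moves in all.
Check: all required cells visited; 7 ≤ 7 moves.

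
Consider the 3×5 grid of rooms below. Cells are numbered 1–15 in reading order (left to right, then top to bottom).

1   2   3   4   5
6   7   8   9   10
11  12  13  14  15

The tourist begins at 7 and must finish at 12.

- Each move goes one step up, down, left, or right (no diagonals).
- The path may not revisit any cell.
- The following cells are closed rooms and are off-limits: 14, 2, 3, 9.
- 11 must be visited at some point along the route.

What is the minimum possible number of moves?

3

Any route passes through 11 somewhere between 7 and 12. Summing Manhattan distances along the two legs (7 → 11 → 12) gives a lower bound of 2 + 1 = 3 moves.
A route of 3 moves achieves this: 7 → 6 → 11 → 12.
Since 3 matches the lower bound, it is optimal.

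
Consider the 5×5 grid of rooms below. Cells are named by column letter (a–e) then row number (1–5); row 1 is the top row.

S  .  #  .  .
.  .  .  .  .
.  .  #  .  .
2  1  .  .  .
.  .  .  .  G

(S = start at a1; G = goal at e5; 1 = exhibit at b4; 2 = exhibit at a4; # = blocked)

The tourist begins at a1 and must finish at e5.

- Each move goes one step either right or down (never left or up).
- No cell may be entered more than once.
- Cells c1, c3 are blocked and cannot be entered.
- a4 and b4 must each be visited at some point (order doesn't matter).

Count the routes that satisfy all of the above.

A right/down-only route from a1 to e5 makes exactly 4 down-moves and 4 right-moves in some order.
With no other constraints that would be C(8,4) = 70 routes.
A monotone route can only reach the required cells in the order a4, b4, so split there and multiply the segment counts (each segment already excludes blocked cells): a1→a4: 1; a4→b4: 1; b4→e5: 4; product = 4.
That gives 4 routes.

4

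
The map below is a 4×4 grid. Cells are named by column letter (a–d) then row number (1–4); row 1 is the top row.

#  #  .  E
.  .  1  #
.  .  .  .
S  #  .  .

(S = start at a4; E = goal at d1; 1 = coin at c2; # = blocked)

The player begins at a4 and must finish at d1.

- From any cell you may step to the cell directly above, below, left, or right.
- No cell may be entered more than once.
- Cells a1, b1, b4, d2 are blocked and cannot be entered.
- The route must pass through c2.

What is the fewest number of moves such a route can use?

Any route passes through c2 somewhere between a4 and d1. Summing Manhattan distances along the two legs (a4 → c2 → d1) gives a lower bound of 4 + 2 = 6 moves.
A route of 6 moves achieves this: a4 → a3 → a2 → b2 → c2 → c1 → d1.
Since 6 matches the lower bound, it is optimal.

6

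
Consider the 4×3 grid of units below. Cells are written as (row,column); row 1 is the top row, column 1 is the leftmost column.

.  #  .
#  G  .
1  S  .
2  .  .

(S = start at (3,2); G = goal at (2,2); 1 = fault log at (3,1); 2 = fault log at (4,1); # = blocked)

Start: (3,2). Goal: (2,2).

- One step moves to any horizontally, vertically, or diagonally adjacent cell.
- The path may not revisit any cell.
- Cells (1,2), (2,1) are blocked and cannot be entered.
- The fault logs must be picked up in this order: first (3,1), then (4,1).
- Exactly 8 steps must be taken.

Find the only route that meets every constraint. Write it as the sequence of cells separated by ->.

The waypoints must appear in the order (3,1), (4,1), with no cell reused.
Route from (3,2): left to (3,1), down to (4,1), 2× right (reaching (4,3)), 3× up (reaching (1,3)), down-left to (2,2) — 8 moves in all.
Check: order respected (1 at step 1, 2 at step 2); 8 moves as required.

(3,2) -> (3,1) -> (4,1) -> (4,2) -> (4,3) -> (3,3) -> (2,3) -> (1,3) -> (2,2)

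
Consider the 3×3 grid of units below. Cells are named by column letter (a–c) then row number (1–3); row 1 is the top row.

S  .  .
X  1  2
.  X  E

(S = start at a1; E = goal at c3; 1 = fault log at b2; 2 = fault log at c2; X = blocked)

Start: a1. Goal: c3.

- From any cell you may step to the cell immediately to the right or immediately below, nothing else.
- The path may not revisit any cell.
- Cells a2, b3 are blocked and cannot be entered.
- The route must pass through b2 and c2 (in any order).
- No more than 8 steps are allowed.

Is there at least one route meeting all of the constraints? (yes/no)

yes

One route that works: a1 → b1 → b2 → c2 → c3.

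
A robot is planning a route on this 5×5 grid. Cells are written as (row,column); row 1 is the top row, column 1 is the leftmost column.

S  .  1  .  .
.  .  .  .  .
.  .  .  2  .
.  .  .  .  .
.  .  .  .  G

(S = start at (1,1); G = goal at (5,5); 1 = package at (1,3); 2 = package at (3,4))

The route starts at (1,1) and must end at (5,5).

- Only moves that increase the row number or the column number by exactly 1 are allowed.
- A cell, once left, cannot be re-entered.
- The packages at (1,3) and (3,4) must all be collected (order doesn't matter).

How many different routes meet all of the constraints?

9

A right/down-only route from (1,1) to (5,5) makes exactly 4 down-moves and 4 right-moves in some order.
With no other constraints that would be C(8,4) = 70 routes.
A monotone route can only reach the required cells in the order (1,3), (3,4), so split there and multiply the segment counts: (1,1)→(1,3): 1; (1,3)→(3,4): 3; (3,4)→(5,5): 3; product = 9.
That gives 9 routes.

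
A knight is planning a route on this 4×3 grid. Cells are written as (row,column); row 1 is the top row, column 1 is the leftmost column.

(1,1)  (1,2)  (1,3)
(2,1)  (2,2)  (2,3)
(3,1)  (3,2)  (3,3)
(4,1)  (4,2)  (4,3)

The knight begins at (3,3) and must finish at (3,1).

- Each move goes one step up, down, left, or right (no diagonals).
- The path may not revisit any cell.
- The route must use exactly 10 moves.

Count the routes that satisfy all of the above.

2

Need simple routes of exactly 10 moves from (3,3) to (3,1) (Manhattan distance 2, so 4 moves are spent on a detour and 4 undoing it).
Enumerating: (3,3) (2,3) (1,3) (1,2) (1,1) (2,1) (2,2) (3,2) (4,2) (4,1) (3,1) | (3,3) (4,3) (4,2) (3,2) (2,2) (2,3) (1,3) (1,2) (1,1) (2,1) (3,1).
That gives 2 routes.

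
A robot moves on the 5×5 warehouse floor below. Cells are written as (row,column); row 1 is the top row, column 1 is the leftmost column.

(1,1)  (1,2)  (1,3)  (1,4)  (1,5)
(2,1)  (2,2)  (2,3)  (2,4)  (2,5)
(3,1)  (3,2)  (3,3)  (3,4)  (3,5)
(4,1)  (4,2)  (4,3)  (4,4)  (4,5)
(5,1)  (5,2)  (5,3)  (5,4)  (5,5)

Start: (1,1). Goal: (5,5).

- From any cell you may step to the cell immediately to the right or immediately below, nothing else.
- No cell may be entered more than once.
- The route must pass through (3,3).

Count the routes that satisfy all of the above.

A right/down-only route from (1,1) to (5,5) makes exactly 4 down-moves and 4 right-moves in some order.
With no other constraints that would be C(8,4) = 70 routes.
Split at (3,3) and multiply the segment counts: (1,1)→(3,3): 6; (3,3)→(5,5): 6; product = 36.
That gives 36 routes.

36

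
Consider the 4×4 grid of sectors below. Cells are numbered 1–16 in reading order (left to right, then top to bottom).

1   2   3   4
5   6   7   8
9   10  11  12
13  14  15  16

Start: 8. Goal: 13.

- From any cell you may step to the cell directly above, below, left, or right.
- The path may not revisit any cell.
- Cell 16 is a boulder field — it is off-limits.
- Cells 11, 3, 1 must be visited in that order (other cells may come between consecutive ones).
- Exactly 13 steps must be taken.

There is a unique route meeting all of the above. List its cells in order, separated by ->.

8 -> 12 -> 11 -> 15 -> 14 -> 10 -> 6 -> 7 -> 3 -> 2 -> 1 -> 5 -> 9 -> 13

The waypoints must appear in the order 11, 3, 1, with no cell reused.
Route from 8: down 1 to 12, left 1 to 11, down 1 to 15, left 1 to 14, up 2 to 6, right 1 to 7, up 1 to 3, left 2 to 1, down 3 to 13 — 13 moves in all.
Check: order respected (11 at step 2, 3 at step 8, 1 at step 10); 13 moves as required.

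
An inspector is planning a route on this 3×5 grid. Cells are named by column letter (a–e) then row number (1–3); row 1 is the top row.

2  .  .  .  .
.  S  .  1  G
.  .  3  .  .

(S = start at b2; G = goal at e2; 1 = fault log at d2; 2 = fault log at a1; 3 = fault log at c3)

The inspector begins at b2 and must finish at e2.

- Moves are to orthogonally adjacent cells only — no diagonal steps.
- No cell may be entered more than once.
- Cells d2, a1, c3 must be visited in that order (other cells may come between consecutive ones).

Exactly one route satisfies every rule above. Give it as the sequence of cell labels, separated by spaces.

b2 c2 d2 d1 c1 b1 a1 a2 a3 b3 c3 d3 e3 e2

The waypoints must appear in the order d2, a1, c3, with no cell reused.
Route from b2: 2× right (reaching d2), up to d1, 3× left (reaching a1), 2× down (reaching a3), 4× right (reaching e3), up to e2 — 13 moves in all.
Check: order respected (1 at step 2, 2 at step 6, 3 at step 10).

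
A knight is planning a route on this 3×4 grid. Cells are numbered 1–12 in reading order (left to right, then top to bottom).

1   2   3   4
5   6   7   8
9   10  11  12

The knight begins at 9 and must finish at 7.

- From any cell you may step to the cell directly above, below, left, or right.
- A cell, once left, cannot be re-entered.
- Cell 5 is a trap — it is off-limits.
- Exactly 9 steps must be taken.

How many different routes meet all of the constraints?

2

Need simple routes of exactly 9 moves from 9 to 7 (Manhattan distance 3, so 3 moves are spent on a detour and 3 undoing it).
Enumerating: 9 10 6 2 3 4 8 12 11 7 | 9 10 11 12 8 4 3 2 6 7.
That gives 2 routes.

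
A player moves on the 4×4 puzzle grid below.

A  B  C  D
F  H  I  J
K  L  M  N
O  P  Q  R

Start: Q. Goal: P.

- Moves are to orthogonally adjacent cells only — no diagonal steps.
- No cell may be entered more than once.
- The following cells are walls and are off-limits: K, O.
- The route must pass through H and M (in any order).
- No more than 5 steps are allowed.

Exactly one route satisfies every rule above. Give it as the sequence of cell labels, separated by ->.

The 5-move cap with required stops at H, M leaves no slack for detours.
Route from Q: up 2 to I, left 1 to H, down 2 to P — 5 moves in all.
Check: all required cells visited; 5 ≤ 5 moves.

Q -> M -> I -> H -> L -> P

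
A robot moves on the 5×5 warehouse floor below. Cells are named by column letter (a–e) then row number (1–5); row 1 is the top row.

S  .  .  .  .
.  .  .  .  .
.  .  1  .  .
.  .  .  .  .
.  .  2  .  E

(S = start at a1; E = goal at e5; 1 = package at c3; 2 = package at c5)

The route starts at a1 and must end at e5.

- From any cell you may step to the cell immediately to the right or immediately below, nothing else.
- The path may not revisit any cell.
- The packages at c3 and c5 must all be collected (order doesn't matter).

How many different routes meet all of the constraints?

6

A right/down-only route from a1 to e5 makes exactly 4 down-moves and 4 right-moves in some order.
With no other constraints that would be C(8,4) = 70 routes.
A monotone route can only reach the required cells in the order c3, c5, so split there and multiply the segment counts: a1→c3: 6; c3→c5: 1; c5→e5: 1; product = 6.
That gives 6 routes.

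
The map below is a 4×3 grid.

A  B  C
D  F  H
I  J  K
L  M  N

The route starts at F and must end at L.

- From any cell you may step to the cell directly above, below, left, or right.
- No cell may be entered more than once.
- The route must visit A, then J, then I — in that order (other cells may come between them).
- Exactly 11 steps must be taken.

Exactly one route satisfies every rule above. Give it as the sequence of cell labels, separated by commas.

F, D, A, B, C, H, K, N, M, J, I, L

The waypoints must appear in the order A, J, I, with no cell reused.
Route from F: left to D, up to A, 2× right (reaching C), 3× down (reaching N), left to M, up to J, left to I, down to L — 11 moves in all.
Check: order respected (A at step 2, J at step 9, I at step 10); 11 moves as required.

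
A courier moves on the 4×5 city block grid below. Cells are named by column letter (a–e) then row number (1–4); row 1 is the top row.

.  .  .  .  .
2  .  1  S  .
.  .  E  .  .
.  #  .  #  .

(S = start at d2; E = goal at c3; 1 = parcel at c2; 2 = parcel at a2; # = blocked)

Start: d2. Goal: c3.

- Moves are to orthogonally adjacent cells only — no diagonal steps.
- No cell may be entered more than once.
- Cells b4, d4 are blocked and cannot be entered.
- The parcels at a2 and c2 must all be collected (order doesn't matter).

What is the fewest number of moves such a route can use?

Any route passes through a2 and c2 in some order between d2 and c3. Summing Manhattan distances along each leg and taking the cheapest ordering (d2 → c2 → a2 → c3) gives a lower bound of 1 + 2 + 3 = 6 moves.
A route of 6 moves achieves this: d2 → c2 → b2 → a2 → a3 → b3 → c3.
Since 6 matches the lower bound, it is optimal.

6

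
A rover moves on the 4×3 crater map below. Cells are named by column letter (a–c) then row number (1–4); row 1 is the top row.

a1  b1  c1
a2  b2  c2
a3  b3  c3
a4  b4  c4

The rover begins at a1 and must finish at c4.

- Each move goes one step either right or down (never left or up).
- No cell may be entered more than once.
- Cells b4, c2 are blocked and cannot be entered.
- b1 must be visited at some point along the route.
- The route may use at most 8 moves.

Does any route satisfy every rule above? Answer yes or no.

One route that works: a1 → b1 → b2 → b3 → c3 → c4.

yes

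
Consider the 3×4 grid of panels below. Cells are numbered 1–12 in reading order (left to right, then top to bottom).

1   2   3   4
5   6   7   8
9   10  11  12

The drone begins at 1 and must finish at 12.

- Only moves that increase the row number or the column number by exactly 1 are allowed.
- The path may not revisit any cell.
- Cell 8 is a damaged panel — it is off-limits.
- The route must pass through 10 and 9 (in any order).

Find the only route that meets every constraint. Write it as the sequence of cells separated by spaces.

Moves only go right or down, so the column and row indices never decrease.
Route from 1: down 2 to 9, right 3 to 12 — 5 moves in all.
Check: all required cells visited.

1 5 9 10 11 12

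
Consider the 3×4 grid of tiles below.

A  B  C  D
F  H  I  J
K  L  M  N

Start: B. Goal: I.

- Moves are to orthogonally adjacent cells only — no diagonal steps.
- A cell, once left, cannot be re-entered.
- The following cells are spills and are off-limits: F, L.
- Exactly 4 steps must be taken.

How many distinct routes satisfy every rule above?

1

Need simple routes of exactly 4 moves from B to I (Manhattan distance 2, so 1 moves are spent on a detour and 1 undoing it).
Enumerating: B C D J I.
That gives 1 route.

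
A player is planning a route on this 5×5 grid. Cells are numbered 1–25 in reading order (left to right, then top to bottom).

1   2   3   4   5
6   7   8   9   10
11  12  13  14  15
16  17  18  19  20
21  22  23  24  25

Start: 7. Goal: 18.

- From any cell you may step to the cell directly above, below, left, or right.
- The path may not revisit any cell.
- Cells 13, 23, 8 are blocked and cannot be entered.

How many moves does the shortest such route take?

3

The Manhattan distance from 7 to 18 is |2−4| + |2−3| = 3, so at least 3 moves are needed.
A route of 3 moves achieves this: 7 → 12 → 17 → 18.
Since 3 matches the lower bound, it is optimal.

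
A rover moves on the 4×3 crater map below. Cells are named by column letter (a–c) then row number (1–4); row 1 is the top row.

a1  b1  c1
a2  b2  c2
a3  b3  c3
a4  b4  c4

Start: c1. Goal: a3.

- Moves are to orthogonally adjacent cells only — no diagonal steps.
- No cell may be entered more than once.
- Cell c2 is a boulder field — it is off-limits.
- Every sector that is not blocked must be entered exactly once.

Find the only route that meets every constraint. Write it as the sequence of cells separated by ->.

Need to visit all 11 open cells exactly once, starting at c1 and ending at a3.
Cell a4 has only two open neighbours (a3 and b4), so the path must pass straight through it: one of those is the cell it's entered from and the other is where it exits.
Route from c1: left 2 to a1, down 1 to a2, right 1 to b2, down 1 to b3, right 1 to c3, down 1 to c4, left 2 to a4, up 1 to a3 — 10 moves in all.
Check: all 11 open cells covered.

c1 -> b1 -> a1 -> a2 -> b2 -> b3 -> c3 -> c4 -> b4 -> a4 -> a3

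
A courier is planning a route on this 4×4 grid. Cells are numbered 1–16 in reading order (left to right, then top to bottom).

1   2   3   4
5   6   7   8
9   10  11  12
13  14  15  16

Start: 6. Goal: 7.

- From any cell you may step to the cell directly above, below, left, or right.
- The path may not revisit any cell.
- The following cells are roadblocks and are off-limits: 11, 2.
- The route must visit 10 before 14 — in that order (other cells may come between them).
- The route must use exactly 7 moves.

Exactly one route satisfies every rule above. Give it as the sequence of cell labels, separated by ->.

The waypoints must appear in the order 10, 14, with no cell reused.
Route from 6: down 2 to 14, right 2 to 16, up 2 to 8, left 1 to 7 — 7 moves in all.
Check: order respected (10 at step 1, 14 at step 2); 7 moves as required.

6 -> 10 -> 14 -> 15 -> 16 -> 12 -> 8 -> 7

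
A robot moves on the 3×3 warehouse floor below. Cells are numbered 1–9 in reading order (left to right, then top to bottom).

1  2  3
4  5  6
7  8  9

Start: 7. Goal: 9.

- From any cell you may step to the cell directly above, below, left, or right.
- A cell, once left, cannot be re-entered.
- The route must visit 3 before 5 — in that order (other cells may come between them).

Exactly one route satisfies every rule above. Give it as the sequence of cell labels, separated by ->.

7 -> 4 -> 1 -> 2 -> 3 -> 6 -> 5 -> 8 -> 9

The waypoints must appear in the order 3, 5, with no cell reused.
Route from 7: up 2 to 1, right 2 to 3, down 1 to 6, left 1 to 5, down 1 to 8, right 1 to 9 — 8 moves in all.
Check: order respected (3 at step 4, 5 at step 6).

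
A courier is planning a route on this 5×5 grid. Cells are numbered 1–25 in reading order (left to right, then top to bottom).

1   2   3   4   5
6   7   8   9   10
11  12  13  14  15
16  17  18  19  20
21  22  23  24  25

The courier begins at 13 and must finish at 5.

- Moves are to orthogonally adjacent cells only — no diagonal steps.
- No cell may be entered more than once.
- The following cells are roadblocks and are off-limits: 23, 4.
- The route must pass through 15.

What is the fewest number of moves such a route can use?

4

Any route passes through 15 somewhere between 13 and 5. Summing Manhattan distances along the two legs (13 → 15 → 5) gives a lower bound of 2 + 2 = 4 moves.
A route of 4 moves achieves this: 13 → 14 → 15 → 10 → 5.
Since 4 matches the lower bound, it is optimal.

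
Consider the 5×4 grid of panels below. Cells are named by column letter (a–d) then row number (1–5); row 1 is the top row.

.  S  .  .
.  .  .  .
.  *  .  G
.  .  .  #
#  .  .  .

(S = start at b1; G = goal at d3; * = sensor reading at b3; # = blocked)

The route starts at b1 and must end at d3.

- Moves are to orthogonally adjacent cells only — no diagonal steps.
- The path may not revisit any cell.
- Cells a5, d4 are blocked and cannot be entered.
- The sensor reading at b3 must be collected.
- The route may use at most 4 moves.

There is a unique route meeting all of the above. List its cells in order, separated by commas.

b1, b2, b3, c3, d3

Any route must reach b3 and still end at d3 within 4 moves, so the order of the required stops is forced.
Route from b1: down 2 to b3, right 2 to d3 — 4 moves in all.
Check: all required cells visited; 4 ≤ 4 moves.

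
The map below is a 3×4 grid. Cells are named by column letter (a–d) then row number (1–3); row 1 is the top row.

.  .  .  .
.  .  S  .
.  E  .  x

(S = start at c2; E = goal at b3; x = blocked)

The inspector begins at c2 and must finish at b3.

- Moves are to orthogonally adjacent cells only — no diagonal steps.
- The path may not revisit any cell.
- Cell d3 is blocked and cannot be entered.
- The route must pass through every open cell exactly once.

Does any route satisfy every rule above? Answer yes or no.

Colour the cells like a checkerboard: each orthogonal step flips colour, so a Hamiltonian route alternates colours. Here there are 6 cells of one colour and 5 of the other, with start on the same colour as the goal — the counts and endpoints can't be arranged into an alternating sequence of length 11, so no Hamiltonian route exists.

no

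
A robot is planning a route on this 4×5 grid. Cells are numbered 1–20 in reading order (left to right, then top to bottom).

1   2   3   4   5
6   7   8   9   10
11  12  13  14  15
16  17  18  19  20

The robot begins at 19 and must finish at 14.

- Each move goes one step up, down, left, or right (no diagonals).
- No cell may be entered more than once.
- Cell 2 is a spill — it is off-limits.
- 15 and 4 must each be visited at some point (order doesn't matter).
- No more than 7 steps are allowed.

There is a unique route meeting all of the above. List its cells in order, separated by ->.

19 -> 20 -> 15 -> 10 -> 5 -> 4 -> 9 -> 14

The budget equals the shortest possible length, so every move has to be on a shortest route through the required cells.
Route from 19: right 1 to 20, up 3 to 5, left 1 to 4, down 2 to 14 — 7 moves in all.
Check: all required cells visited; 7 ≤ 7 moves.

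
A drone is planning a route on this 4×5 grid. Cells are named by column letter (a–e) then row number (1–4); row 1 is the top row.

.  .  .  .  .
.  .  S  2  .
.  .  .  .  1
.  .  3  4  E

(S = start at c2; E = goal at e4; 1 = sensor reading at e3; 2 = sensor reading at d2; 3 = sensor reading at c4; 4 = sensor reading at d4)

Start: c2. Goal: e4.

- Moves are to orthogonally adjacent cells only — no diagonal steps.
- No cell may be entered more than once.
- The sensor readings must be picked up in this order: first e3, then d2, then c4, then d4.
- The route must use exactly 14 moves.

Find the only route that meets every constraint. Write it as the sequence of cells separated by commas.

c2, c3, d3, e3, e2, d2, d1, c1, b1, b2, b3, b4, c4, d4, e4

The waypoints must appear in the order e3, d2, c4, d4, with no cell reused.
Route from c2: down to c3, 2× right (reaching e3), up to e2, left to d2, up to d1, 2× left (reaching b1), 3× down (reaching b4), 3× right (reaching e4) — 14 moves in all.
Check: order respected (1 at step 3, 2 at step 5, 3 at step 12, 4 at step 13); 14 moves as required.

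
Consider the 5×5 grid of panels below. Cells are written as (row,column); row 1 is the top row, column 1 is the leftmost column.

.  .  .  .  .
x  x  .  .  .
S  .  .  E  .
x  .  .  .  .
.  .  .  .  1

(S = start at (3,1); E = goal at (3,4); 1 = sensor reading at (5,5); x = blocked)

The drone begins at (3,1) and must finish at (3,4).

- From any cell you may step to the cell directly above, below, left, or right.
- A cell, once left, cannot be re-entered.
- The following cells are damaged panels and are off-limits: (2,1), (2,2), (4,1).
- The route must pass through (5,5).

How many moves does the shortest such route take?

Any route passes through (5,5) somewhere between (3,1) and (3,4). Summing Manhattan distances along the two legs ((3,1) → (5,5) → (3,4)) gives a lower bound of 6 + 3 = 9 moves.
A route of 9 moves achieves this: (3,1) → (3,2) → (4,2) → (5,2) → (5,3) → (5,4) → (5,5) → (4,5) → (3,5) → (3,4).
Since 9 matches the lower bound, it is optimal.

9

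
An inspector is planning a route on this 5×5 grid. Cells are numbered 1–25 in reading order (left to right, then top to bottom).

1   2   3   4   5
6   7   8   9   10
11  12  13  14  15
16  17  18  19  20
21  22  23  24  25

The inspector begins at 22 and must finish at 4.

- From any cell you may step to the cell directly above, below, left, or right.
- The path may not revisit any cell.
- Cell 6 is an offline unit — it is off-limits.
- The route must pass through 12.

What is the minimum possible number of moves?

6

Any route passes through 12 somewhere between 22 and 4. Summing Manhattan distances along the two legs (22 → 12 → 4) gives a lower bound of 2 + 4 = 6 moves.
A route of 6 moves achieves this: 22 → 17 → 12 → 7 → 2 → 3 → 4.
Since 6 matches the lower bound, it is optimal.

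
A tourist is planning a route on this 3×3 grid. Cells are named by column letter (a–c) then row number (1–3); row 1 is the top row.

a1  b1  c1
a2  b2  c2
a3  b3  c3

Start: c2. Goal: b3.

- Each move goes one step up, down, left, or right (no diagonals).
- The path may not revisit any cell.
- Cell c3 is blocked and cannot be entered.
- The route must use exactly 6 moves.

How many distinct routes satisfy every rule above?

4

Need simple routes of exactly 6 moves from c2 to b3 (Manhattan distance 2, so 2 moves are spent on a detour and 2 undoing it).
Enumerating: c2 c1 b1 b2 a2 a3 b3 | c2 c1 b1 a1 a2 a3 b3 | c2 c1 b1 a1 a2 b2 b3 | c2 b2 b1 a1 a2 a3 b3.
That gives 4 routes.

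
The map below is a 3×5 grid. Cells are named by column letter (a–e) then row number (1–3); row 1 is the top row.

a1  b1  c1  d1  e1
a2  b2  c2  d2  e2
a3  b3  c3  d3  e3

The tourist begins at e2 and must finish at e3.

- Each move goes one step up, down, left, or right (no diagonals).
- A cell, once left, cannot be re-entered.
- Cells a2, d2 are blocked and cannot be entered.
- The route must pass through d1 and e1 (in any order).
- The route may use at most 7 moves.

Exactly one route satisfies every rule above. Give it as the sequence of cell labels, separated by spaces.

e2 e1 d1 c1 c2 c3 d3 e3

The 7-move cap with required stops at d1, e1 leaves no slack for detours.
Route from e2: up 1 to e1, left 2 to c1, down 2 to c3, right 2 to e3 — 7 moves in all.
Check: all required cells visited; 7 ≤ 7 moves.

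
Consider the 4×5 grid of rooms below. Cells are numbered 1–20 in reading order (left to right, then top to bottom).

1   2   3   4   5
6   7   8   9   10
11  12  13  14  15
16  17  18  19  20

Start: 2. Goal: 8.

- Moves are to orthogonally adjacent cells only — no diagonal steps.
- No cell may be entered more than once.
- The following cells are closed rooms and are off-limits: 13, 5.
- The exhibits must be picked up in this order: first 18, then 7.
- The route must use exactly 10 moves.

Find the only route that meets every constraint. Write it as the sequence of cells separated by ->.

2 -> 3 -> 4 -> 9 -> 14 -> 19 -> 18 -> 17 -> 12 -> 7 -> 8

The waypoints must appear in the order 18, 7, with no cell reused.
Route from 2: 2× right (reaching 4), 3× down (reaching 19), 2× left (reaching 17), 2× up (reaching 7), right to 8 — 10 moves in all.
Check: order respected (18 at step 6, 7 at step 9); 10 moves as required.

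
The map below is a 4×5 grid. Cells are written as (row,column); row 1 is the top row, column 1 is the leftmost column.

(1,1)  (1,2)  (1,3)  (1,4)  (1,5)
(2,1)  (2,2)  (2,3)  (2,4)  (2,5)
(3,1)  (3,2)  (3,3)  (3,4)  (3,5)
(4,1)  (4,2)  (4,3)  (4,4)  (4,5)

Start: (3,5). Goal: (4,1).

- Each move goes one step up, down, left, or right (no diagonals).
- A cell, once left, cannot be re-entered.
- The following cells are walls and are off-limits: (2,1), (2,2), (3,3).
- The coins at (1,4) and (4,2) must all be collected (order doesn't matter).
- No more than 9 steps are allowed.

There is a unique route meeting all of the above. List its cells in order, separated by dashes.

The 9-move cap with required stops at (1,4), (4,2) leaves no slack for detours.
Route from (3,5): 2× up (reaching (1,5)), left to (1,4), 3× down (reaching (4,4)), 3× left (reaching (4,1)) — 9 moves in all.
Check: all required cells visited; 9 ≤ 9 moves.

(3,5) - (2,5) - (1,5) - (1,4) - (2,4) - (3,4) - (4,4) - (4,3) - (4,2) - (4,1)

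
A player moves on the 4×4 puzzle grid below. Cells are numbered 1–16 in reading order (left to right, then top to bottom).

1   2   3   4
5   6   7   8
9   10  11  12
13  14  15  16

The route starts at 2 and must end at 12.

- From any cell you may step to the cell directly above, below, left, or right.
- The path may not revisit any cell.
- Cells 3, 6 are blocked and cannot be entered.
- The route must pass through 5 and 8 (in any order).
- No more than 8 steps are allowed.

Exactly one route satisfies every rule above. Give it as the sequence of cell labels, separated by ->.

Any route must reach 5 and 8 and still end at 12 within 8 moves, so the order of the required stops is forced.
Route from 2: left 1 to 1, down 2 to 9, right 2 to 11, up 1 to 7, right 1 to 8, down 1 to 12 — 8 moves in all.
Check: all required cells visited; 8 ≤ 8 moves.

2 -> 1 -> 5 -> 9 -> 10 -> 11 -> 7 -> 8 -> 12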